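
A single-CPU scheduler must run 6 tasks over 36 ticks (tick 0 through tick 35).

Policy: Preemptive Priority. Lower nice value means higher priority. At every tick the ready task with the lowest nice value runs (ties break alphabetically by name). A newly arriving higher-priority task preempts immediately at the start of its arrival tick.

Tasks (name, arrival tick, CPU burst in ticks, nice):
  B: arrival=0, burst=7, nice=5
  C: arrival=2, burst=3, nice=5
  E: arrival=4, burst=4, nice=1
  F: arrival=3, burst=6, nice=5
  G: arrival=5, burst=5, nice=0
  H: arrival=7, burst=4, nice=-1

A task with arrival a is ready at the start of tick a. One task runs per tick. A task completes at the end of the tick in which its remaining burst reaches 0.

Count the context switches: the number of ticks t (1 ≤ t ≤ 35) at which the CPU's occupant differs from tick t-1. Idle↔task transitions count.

t=0: ready={B} → run B
t=1: ready={B} → run B
t=2: ready={B,C} → run B
t=3: ready={B,C,F} → run B
t=4: ready={B,C,E,F} → run E
t=5: ready={B,C,E,F,G} → run G
t=6: ready={B,C,E,F,G} → run G
t=7: ready={B,C,E,F,G,H} → run H
t=8: ready={B,C,E,F,G,H} → run H
t=9: ready={B,C,E,F,G,H} → run H
t=10: ready={B,C,E,F,G,H} → run H
t=11: ready={B,C,E,F,G} → run G
t=12: ready={B,C,E,F,G} → run G
t=13: ready={B,C,E,F,G} → run G
t=14: ready={B,C,E,F} → run E
t=15: ready={B,C,E,F} → run E
t=16: ready={B,C,E,F} → run E
t=17: ready={B,C,F} → run B
t=18: ready={B,C,F} → run B
t=19: ready={B,C,F} → run B
t=20: ready={C,F} → run C
t=21: ready={C,F} → run C
t=22: ready={C,F} → run C
t=23: ready={F} → run F
t=24: ready={F} → run F
t=25: ready={F} → run F
t=26: ready={F} → run F
t=27: ready={F} → run F
t=28: ready={F} → run F
t=29: (idle)
t=30: (idle)
t=31: (idle)
t=32: (idle)
t=33: (idle)
t=34: (idle)
t=35: (idle)

context switches = 9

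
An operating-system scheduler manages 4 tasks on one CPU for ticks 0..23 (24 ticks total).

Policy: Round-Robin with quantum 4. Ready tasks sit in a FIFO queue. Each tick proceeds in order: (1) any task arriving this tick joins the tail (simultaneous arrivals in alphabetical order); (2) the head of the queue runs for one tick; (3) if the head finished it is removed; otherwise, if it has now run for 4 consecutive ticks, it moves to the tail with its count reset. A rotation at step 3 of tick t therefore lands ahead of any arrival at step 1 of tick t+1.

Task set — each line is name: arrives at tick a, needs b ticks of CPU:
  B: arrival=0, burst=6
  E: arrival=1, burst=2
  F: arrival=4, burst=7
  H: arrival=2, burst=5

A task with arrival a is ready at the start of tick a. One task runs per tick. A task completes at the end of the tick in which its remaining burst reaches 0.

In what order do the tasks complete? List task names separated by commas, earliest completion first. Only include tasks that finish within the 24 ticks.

completion order = E, B, H, F

t=0: queue=[B] q_used=0 → run B
t=1: queue=[B,E] q_used=1 → run B
t=2: queue=[B,E,H] q_used=2 → run B
t=3: queue=[B,E,H] q_used=3 → run B
t=4: queue=[E,H,B,F] q_used=0 → run E
t=5: queue=[E,H,B,F] q_used=1 → run E
t=6: queue=[H,B,F] q_used=0 → run H
t=7: queue=[H,B,F] q_used=1 → run H
t=8: queue=[H,B,F] q_used=2 → run H
t=9: queue=[H,B,F] q_used=3 → run H
t=10: queue=[B,F,H] q_used=0 → run B
t=11: queue=[B,F,H] q_used=1 → run B
t=12: queue=[F,H] q_used=0 → run F
t=13: queue=[F,H] q_used=1 → run F
t=14: queue=[F,H] q_used=2 → run F
t=15: queue=[F,H] q_used=3 → run F
t=16: queue=[H,F] q_used=0 → run H
t=17: queue=[F] q_used=0 → run F
t=18: queue=[F] q_used=1 → run F
t=19: queue=[F] q_used=2 → run F
t=20: (idle)
t=21: (idle)
t=22: (idle)
t=23: (idle)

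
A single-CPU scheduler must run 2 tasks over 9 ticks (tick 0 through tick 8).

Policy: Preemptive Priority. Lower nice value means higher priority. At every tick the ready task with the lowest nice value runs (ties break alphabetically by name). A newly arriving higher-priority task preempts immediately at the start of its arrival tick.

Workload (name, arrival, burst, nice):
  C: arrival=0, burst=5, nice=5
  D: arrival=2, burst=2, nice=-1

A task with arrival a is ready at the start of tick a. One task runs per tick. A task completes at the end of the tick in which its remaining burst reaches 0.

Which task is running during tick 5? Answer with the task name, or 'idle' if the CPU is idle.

t=0: ready={C} → run C
t=1: ready={C} → run C
t=2: ready={C,D} → run D
t=3: ready={C,D} → run D
t=4: ready={C} → run C
t=5: ready={C} → run C
t=6: ready={C} → run C
t=7: (idle)
t=8: (idle)

running at tick 5 = C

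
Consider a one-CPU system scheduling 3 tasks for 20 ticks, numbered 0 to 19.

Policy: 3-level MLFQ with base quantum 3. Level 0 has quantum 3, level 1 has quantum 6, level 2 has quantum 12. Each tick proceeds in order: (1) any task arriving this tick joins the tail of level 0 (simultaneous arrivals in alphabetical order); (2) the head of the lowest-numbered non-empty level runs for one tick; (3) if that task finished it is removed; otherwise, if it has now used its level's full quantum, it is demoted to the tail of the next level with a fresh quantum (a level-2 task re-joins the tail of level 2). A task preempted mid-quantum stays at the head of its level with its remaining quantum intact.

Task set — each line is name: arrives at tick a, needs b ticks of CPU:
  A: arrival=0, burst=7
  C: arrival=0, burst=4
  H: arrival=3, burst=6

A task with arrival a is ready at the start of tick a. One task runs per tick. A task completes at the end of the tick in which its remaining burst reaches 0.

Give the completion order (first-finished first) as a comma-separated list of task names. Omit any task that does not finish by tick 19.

t=0: L0/L1/L2 = AC/-/- → run A
t=1: L0/L1/L2 = AC/-/- → run A
t=2: L0/L1/L2 = AC/-/- → run A
t=3: L0/L1/L2 = CH/A/- → run C
t=4: L0/L1/L2 = CH/A/- → run C
t=5: L0/L1/L2 = CH/A/- → run C
t=6: L0/L1/L2 = H/AC/- → run H
t=7: L0/L1/L2 = H/AC/- → run H
t=8: L0/L1/L2 = H/AC/- → run H
t=9: L0/L1/L2 = -/ACH/- → run A
t=10: L0/L1/L2 = -/ACH/- → run A
t=11: L0/L1/L2 = -/ACH/- → run A
t=12: L0/L1/L2 = -/ACH/- → run A
t=13: L0/L1/L2 = -/CH/- → run C
t=14: L0/L1/L2 = -/H/- → run H
t=15: L0/L1/L2 = -/H/- → run H
t=16: L0/L1/L2 = -/H/- → run H
t=17: (idle)
t=18: (idle)
t=19: (idle)

completion order = A, C, H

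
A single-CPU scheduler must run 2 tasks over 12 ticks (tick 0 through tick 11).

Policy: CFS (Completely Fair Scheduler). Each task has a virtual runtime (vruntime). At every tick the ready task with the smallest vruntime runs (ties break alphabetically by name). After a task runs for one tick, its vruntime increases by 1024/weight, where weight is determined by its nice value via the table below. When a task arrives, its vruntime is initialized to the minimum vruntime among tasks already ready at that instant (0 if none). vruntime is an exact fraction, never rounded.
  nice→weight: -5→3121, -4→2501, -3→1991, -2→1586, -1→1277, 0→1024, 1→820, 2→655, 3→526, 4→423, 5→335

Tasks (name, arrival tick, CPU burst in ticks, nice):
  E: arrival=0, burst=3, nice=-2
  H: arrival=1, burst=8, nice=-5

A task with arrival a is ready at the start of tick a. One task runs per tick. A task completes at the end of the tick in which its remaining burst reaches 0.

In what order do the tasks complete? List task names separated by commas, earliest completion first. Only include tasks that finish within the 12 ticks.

completion order = E, H

t=0: vr[E=0] → run E
t=1: vr[E=512/793 H=512/793] → run E
t=2: vr[E=1024/793 H=512/793] → run H
t=3: vr[E=1024/793 H=2409984/2474953] → run H
t=4: vr[E=1024/793 H=3222016/2474953] → run E
t=5: vr[H=3222016/2474953] → run H
t=6: vr[H=4034048/2474953] → run H
t=7: vr[H=4846080/2474953] → run H
t=8: vr[H=5658112/2474953] → run H
t=9: vr[H=6470144/2474953] → run H
t=10: vr[H=7282176/2474953] → run H
t=11: (idle)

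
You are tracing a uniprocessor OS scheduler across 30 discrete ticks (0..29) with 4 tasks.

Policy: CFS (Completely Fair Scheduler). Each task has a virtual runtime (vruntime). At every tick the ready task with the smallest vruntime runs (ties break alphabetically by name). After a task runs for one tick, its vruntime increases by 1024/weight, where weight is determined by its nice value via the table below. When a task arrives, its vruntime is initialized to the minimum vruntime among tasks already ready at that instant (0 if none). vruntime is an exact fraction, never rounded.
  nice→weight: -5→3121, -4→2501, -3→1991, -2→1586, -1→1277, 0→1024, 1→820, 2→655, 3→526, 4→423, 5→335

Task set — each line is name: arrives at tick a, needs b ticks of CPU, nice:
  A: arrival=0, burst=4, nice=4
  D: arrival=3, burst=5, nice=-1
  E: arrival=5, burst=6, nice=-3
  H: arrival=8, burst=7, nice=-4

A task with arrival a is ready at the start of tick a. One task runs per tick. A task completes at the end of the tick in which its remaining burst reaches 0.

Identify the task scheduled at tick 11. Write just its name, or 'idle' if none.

t=0: vr[A=0] → run A
t=1: vr[A=1024/423] → run A
t=2: vr[A=2048/423] → run A
t=3: vr[A=1024/141 D=1024/141] → run A
t=4: vr[D=1024/141] → run D
t=5: vr[D=1452032/180057 E=1452032/180057] → run D
t=6: vr[D=1596416/180057 E=1452032/180057] → run E
t=7: vr[D=1596416/180057 E=3075374080/358493487] → run E
t=8: vr[D=1596416/180057 E=3259752448/358493487 H=1596416/180057] → run D
t=9: vr[D=1740800/180057 E=3259752448/358493487 H=1596416/180057] → run H
t=10: vr[D=1740800/180057 E=3259752448/358493487 H=4177014784/450322557] → run E
t=11: vr[D=1740800/180057 E=3444130816/358493487 H=4177014784/450322557] → run H
t=12: vr[D=1740800/180057 E=3444130816/358493487 H=4361393152/450322557] → run E
t=13: vr[D=1740800/180057 E=3628509184/358493487 H=4361393152/450322557] → run D
t=14: vr[D=1885184/180057 E=3628509184/358493487 H=4361393152/450322557] → run H
t=15: vr[D=1885184/180057 E=3628509184/358493487 H=4545771520/450322557] → run H
t=16: vr[D=1885184/180057 E=3628509184/358493487 H=4730149888/450322557] → run E
t=17: vr[D=1885184/180057 E=3812887552/358493487 H=4730149888/450322557] → run D
t=18: vr[E=3812887552/358493487 H=4730149888/450322557] → run H
t=19: vr[E=3812887552/358493487 H=4914528256/450322557] → run E
t=20: vr[H=4914528256/450322557] → run H
t=21: vr[H=5098906624/450322557] → run H
t=22: (idle)
t=23: (idle)
t=24: (idle)
t=25: (idle)
t=26: (idle)
t=27: (idle)
t=28: (idle)
t=29: (idle)

running at tick 11 = H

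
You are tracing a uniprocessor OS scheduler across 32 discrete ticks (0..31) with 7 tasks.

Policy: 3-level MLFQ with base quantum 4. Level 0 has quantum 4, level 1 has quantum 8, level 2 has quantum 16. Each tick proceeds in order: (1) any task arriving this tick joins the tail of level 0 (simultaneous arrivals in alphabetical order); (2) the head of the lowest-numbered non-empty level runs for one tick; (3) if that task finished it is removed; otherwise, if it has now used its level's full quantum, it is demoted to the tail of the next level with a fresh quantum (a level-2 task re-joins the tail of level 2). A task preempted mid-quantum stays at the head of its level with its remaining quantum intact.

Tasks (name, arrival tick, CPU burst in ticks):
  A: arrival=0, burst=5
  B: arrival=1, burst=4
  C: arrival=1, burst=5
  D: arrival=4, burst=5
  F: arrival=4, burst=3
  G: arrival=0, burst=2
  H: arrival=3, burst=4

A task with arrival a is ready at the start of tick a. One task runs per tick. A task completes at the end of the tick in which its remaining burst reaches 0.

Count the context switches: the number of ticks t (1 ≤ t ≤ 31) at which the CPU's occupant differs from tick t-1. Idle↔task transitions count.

context switches = 10

t=0: L0/L1/L2 = AG/-/- → run A
t=1: L0/L1/L2 = AGBC/-/- → run A
t=2: L0/L1/L2 = AGBC/-/- → run A
t=3: L0/L1/L2 = AGBCH/-/- → run A
t=4: L0/L1/L2 = GBCHDF/A/- → run G
t=5: L0/L1/L2 = GBCHDF/A/- → run G
t=6: L0/L1/L2 = BCHDF/A/- → run B
t=7: L0/L1/L2 = BCHDF/A/- → run B
t=8: L0/L1/L2 = BCHDF/A/- → run B
t=9: L0/L1/L2 = BCHDF/A/- → run B
t=10: L0/L1/L2 = CHDF/A/- → run C
t=11: L0/L1/L2 = CHDF/A/- → run C
t=12: L0/L1/L2 = CHDF/A/- → run C
t=13: L0/L1/L2 = CHDF/A/- → run C
t=14: L0/L1/L2 = HDF/AC/- → run H
t=15: L0/L1/L2 = HDF/AC/- → run H
t=16: L0/L1/L2 = HDF/AC/- → run H
t=17: L0/L1/L2 = HDF/AC/- → run H
t=18: L0/L1/L2 = DF/AC/- → run D
t=19: L0/L1/L2 = DF/AC/- → run D
t=20: L0/L1/L2 = DF/AC/- → run D
t=21: L0/L1/L2 = DF/AC/- → run D
t=22: L0/L1/L2 = F/ACD/- → run F
t=23: L0/L1/L2 = F/ACD/- → run F
t=24: L0/L1/L2 = F/ACD/- → run F
t=25: L0/L1/L2 = -/ACD/- → run A
t=26: L0/L1/L2 = -/CD/- → run C
t=27: L0/L1/L2 = -/D/- → run D
t=28: (idle)
t=29: (idle)
t=30: (idle)
t=31: (idle)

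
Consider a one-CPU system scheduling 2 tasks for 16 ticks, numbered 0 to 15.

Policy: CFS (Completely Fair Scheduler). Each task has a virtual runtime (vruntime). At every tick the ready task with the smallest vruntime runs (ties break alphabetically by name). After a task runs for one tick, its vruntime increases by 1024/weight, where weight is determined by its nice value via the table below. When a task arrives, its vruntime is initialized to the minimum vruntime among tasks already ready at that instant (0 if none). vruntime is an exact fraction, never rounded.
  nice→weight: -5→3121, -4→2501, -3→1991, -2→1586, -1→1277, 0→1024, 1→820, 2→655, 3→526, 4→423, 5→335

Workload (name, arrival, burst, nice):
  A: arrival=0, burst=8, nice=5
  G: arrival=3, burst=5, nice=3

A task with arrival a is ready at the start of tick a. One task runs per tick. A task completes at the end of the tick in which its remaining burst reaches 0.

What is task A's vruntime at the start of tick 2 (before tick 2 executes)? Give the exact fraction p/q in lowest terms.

t=0: vr[A=0] → run A
t=1: vr[A=1024/335] → run A
t=2: vr[A=2048/335] → run A
t=3: vr[A=3072/335 G=3072/335] → run A
t=4: vr[A=4096/335 G=3072/335] → run G
t=5: vr[A=4096/335 G=979456/88105] → run G
t=6: vr[A=4096/335 G=1150976/88105] → run A
t=7: vr[A=1024/67 G=1150976/88105] → run G
t=8: vr[A=1024/67 G=1322496/88105] → run G
t=9: vr[A=1024/67 G=1494016/88105] → run A
t=10: vr[A=6144/335 G=1494016/88105] → run G
t=11: vr[A=6144/335] → run A
t=12: vr[A=7168/335] → run A
t=13: (idle)
t=14: (idle)
t=15: (idle)

vruntime(A, start of tick 2) = 2048/335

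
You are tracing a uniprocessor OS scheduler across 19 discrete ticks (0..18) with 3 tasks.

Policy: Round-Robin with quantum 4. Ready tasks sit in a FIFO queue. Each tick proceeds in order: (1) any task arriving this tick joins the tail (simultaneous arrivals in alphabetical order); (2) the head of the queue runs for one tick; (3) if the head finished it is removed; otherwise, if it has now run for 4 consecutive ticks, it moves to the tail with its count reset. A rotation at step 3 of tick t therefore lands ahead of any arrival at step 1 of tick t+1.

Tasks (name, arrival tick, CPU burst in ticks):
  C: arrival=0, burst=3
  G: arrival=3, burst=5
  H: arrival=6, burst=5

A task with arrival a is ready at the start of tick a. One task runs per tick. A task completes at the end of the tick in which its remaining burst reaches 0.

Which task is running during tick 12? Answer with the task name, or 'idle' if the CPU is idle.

running at tick 12 = H

t=0: queue=[C] q_used=0 → run C
t=1: queue=[C] q_used=1 → run C
t=2: queue=[C] q_used=2 → run C
t=3: queue=[G] q_used=0 → run G
t=4: queue=[G] q_used=1 → run G
t=5: queue=[G] q_used=2 → run G
t=6: queue=[G,H] q_used=3 → run G
t=7: queue=[H,G] q_used=0 → run H
t=8: queue=[H,G] q_used=1 → run H
t=9: queue=[H,G] q_used=2 → run H
t=10: queue=[H,G] q_used=3 → run H
t=11: queue=[G,H] q_used=0 → run G
t=12: queue=[H] q_used=0 → run H
t=13: (idle)
t=14: (idle)
t=15: (idle)
t=16: (idle)
t=17: (idle)
t=18: (idle)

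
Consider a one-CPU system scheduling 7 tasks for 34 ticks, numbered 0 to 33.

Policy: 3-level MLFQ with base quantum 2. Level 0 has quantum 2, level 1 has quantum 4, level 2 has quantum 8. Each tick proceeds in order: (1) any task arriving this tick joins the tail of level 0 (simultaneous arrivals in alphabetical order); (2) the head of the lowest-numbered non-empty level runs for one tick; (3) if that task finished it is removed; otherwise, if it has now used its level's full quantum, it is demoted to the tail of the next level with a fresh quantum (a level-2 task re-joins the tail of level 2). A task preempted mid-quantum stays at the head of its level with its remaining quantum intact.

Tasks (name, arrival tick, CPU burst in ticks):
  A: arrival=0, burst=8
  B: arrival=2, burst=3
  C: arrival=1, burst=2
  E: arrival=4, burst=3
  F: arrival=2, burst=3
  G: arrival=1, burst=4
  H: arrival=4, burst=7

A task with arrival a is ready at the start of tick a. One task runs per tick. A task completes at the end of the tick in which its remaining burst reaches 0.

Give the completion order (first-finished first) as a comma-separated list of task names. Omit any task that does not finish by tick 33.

t=0: L0/L1/L2 = A/-/- → run A
t=1: L0/L1/L2 = ACG/-/- → run A
t=2: L0/L1/L2 = CGBF/A/- → run C
t=3: L0/L1/L2 = CGBF/A/- → run C
t=4: L0/L1/L2 = GBFEH/A/- → run G
t=5: L0/L1/L2 = GBFEH/A/- → run G
t=6: L0/L1/L2 = BFEH/AG/- → run B
t=7: L0/L1/L2 = BFEH/AG/- → run B
t=8: L0/L1/L2 = FEH/AGB/- → run F
t=9: L0/L1/L2 = FEH/AGB/- → run F
t=10: L0/L1/L2 = EH/AGBF/- → run E
t=11: L0/L1/L2 = EH/AGBF/- → run E
t=12: L0/L1/L2 = H/AGBFE/- → run H
t=13: L0/L1/L2 = H/AGBFE/- → run H
t=14: L0/L1/L2 = -/AGBFEH/- → run A
t=15: L0/L1/L2 = -/AGBFEH/- → run A
t=16: L0/L1/L2 = -/AGBFEH/- → run A
t=17: L0/L1/L2 = -/AGBFEH/- → run A
t=18: L0/L1/L2 = -/GBFEH/A → run G
t=19: L0/L1/L2 = -/GBFEH/A → run G
t=20: L0/L1/L2 = -/BFEH/A → run B
t=21: L0/L1/L2 = -/FEH/A → run F
t=22: L0/L1/L2 = -/EH/A → run E
t=23: L0/L1/L2 = -/H/A → run H
t=24: L0/L1/L2 = -/H/A → run H
t=25: L0/L1/L2 = -/H/A → run H
t=26: L0/L1/L2 = -/H/A → run H
t=27: L0/L1/L2 = -/-/AH → run A
t=28: L0/L1/L2 = -/-/AH → run A
t=29: L0/L1/L2 = -/-/H → run H
t=30: (idle)
t=31: (idle)
t=32: (idle)
t=33: (idle)

completion order = C, G, B, F, E, A, H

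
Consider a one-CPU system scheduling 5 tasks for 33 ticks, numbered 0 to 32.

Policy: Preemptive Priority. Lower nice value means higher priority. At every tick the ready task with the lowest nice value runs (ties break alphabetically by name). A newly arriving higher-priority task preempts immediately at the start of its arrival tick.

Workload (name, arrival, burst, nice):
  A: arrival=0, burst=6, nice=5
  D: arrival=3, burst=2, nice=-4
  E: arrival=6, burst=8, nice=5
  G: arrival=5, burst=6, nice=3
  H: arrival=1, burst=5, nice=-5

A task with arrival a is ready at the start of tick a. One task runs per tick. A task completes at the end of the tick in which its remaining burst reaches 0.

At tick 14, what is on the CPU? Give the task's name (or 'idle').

t=0: ready={A} → run A
t=1: ready={A,H} → run H
t=2: ready={A,H} → run H
t=3: ready={A,D,H} → run H
t=4: ready={A,D,H} → run H
t=5: ready={A,D,G,H} → run H
t=6: ready={A,D,E,G} → run D
t=7: ready={A,D,E,G} → run D
t=8: ready={A,E,G} → run G
t=9: ready={A,E,G} → run G
t=10: ready={A,E,G} → run G
t=11: ready={A,E,G} → run G
t=12: ready={A,E,G} → run G
t=13: ready={A,E,G} → run G
t=14: ready={A,E} → run A
t=15: ready={A,E} → run A
t=16: ready={A,E} → run A
t=17: ready={A,E} → run A
t=18: ready={A,E} → run A
t=19: ready={E} → run E
t=20: ready={E} → run E
t=21: ready={E} → run E
t=22: ready={E} → run E
t=23: ready={E} → run E
t=24: ready={E} → run E
t=25: ready={E} → run E
t=26: ready={E} → run E
t=27: (idle)
t=28: (idle)
t=29: (idle)
t=30: (idle)
t=31: (idle)
t=32: (idle)

running at tick 14 = A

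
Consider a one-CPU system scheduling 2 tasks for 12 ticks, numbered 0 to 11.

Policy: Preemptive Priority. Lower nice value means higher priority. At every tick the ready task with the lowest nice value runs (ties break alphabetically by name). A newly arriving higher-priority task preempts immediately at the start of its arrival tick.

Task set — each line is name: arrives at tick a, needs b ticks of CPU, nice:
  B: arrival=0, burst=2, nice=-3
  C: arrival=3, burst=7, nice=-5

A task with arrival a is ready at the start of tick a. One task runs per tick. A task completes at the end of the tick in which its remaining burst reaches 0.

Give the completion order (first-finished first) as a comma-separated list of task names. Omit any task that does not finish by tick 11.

t=0: ready={B} → run B
t=1: ready={B} → run B
t=2: (idle)
t=3: ready={C} → run C
t=4: ready={C} → run C
t=5: ready={C} → run C
t=6: ready={C} → run C
t=7: ready={C} → run C
t=8: ready={C} → run C
t=9: ready={C} → run C
t=10: (idle)
t=11: (idle)

completion order = B, C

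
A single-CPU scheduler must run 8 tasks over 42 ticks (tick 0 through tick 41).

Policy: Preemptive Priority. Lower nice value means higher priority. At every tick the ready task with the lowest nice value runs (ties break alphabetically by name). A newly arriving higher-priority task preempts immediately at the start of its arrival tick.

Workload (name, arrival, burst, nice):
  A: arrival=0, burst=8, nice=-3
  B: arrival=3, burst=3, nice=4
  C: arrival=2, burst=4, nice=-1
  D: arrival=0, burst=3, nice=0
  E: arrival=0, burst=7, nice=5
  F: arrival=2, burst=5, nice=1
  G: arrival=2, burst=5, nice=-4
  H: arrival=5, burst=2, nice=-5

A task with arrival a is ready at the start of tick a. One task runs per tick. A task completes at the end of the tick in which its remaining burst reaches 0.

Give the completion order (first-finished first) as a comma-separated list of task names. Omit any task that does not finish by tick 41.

t=0: ready={A,D,E} → run A
t=1: ready={A,D,E} → run A
t=2: ready={A,C,D,E,F,G} → run G
t=3: ready={A,B,C,D,E,F,G} → run G
t=4: ready={A,B,C,D,E,F,G} → run G
t=5: ready={A,B,C,D,E,F,G,H} → run H
t=6: ready={A,B,C,D,E,F,G,H} → run H
t=7: ready={A,B,C,D,E,F,G} → run G
t=8: ready={A,B,C,D,E,F,G} → run G
t=9: ready={A,B,C,D,E,F} → run A
t=10: ready={A,B,C,D,E,F} → run A
t=11: ready={A,B,C,D,E,F} → run A
t=12: ready={A,B,C,D,E,F} → run A
t=13: ready={A,B,C,D,E,F} → run A
t=14: ready={A,B,C,D,E,F} → run A
t=15: ready={B,C,D,E,F} → run C
t=16: ready={B,C,D,E,F} → run C
t=17: ready={B,C,D,E,F} → run C
t=18: ready={B,C,D,E,F} → run C
t=19: ready={B,D,E,F} → run D
t=20: ready={B,D,E,F} → run D
t=21: ready={B,D,E,F} → run D
t=22: ready={B,E,F} → run F
t=23: ready={B,E,F} → run F
t=24: ready={B,E,F} → run F
t=25: ready={B,E,F} → run F
t=26: ready={B,E,F} → run F
t=27: ready={B,E} → run B
t=28: ready={B,E} → run B
t=29: ready={B,E} → run B
t=30: ready={E} → run E
t=31: ready={E} → run E
t=32: ready={E} → run E
t=33: ready={E} → run E
t=34: ready={E} → run E
t=35: ready={E} → run E
t=36: ready={E} → run E
t=37: (idle)
t=38: (idle)
t=39: (idle)
t=40: (idle)
t=41: (idle)

completion order = H, G, A, C, D, F, B, E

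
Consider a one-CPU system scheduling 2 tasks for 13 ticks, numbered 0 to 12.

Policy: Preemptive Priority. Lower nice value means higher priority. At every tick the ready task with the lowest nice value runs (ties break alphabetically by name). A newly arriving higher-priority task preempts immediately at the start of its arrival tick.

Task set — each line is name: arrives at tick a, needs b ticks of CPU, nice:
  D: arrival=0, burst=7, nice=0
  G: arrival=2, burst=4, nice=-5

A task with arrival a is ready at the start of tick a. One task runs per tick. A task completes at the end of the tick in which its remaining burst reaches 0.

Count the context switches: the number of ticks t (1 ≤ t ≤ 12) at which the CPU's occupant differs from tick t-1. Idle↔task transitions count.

context switches = 3

t=0: ready={D} → run D
t=1: ready={D} → run D
t=2: ready={D,G} → run G
t=3: ready={D,G} → run G
t=4: ready={D,G} → run G
t=5: ready={D,G} → run G
t=6: ready={D} → run D
t=7: ready={D} → run D
t=8: ready={D} → run D
t=9: ready={D} → run D
t=10: ready={D} → run D
t=11: (idle)
t=12: (idle)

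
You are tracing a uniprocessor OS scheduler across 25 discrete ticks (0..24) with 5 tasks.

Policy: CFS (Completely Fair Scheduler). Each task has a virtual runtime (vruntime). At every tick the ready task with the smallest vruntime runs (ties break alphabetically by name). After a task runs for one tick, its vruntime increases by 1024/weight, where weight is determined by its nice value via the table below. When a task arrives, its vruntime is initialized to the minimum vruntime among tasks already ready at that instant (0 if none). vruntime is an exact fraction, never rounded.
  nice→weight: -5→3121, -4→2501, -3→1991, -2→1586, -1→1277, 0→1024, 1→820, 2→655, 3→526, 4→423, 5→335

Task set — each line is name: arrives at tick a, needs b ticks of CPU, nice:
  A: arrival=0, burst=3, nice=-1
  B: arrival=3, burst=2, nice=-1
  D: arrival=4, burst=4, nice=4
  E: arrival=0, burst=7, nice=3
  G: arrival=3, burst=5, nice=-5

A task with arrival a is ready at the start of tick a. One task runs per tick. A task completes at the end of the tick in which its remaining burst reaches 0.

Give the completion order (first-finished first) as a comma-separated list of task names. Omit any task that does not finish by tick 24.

completion order = A, B, G, D, E

t=0: vr[A=0 E=0] → run A
t=1: vr[A=1024/1277 E=0] → run E
t=2: vr[A=1024/1277 E=512/263] → run A
t=3: vr[A=2048/1277 B=2048/1277 E=512/263 G=2048/1277] → run A
t=4: vr[B=2048/1277 D=2048/1277 E=512/263 G=2048/1277] → run B
t=5: vr[B=3072/1277 D=2048/1277 E=512/263 G=2048/1277] → run D
t=6: vr[B=3072/1277 D=2173952/540171 E=512/263 G=2048/1277] → run G
t=7: vr[B=3072/1277 D=2173952/540171 E=512/263 G=7699456/3985517] → run G
t=8: vr[B=3072/1277 D=2173952/540171 E=512/263 G=9007104/3985517] → run E
t=9: vr[B=3072/1277 D=2173952/540171 E=1024/263 G=9007104/3985517] → run G
t=10: vr[B=3072/1277 D=2173952/540171 E=1024/263 G=10314752/3985517] → run B
t=11: vr[D=2173952/540171 E=1024/263 G=10314752/3985517] → run G
t=12: vr[D=2173952/540171 E=1024/263 G=11622400/3985517] → run G
t=13: vr[D=2173952/540171 E=1024/263] → run E
t=14: vr[D=2173952/540171 E=1536/263] → run D
t=15: vr[D=3481600/540171 E=1536/263] → run E
t=16: vr[D=3481600/540171 E=2048/263] → run D
t=17: vr[D=1596416/180057 E=2048/263] → run E
t=18: vr[D=1596416/180057 E=2560/263] → run D
t=19: vr[E=2560/263] → run E
t=20: vr[E=3072/263] → run E
t=21: (idle)
t=22: (idle)
t=23: (idle)
t=24: (idle)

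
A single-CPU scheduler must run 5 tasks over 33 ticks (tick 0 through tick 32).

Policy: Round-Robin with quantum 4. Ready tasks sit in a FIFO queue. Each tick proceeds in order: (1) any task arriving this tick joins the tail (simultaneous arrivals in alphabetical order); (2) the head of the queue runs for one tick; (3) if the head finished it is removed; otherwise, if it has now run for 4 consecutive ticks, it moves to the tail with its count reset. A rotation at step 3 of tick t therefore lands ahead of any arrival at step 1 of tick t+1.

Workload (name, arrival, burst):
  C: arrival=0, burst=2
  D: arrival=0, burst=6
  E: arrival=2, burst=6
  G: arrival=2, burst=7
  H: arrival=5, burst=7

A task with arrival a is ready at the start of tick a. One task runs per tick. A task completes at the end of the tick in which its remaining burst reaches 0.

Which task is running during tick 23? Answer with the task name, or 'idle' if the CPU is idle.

t=0: queue=[C,D] q_used=0 → run C
t=1: queue=[C,D] q_used=1 → run C
t=2: queue=[D,E,G] q_used=0 → run D
t=3: queue=[D,E,G] q_used=1 → run D
t=4: queue=[D,E,G] q_used=2 → run D
t=5: queue=[D,E,G,H] q_used=3 → run D
t=6: queue=[E,G,H,D] q_used=0 → run E
t=7: queue=[E,G,H,D] q_used=1 → run E
t=8: queue=[E,G,H,D] q_used=2 → run E
t=9: queue=[E,G,H,D] q_used=3 → run E
t=10: queue=[G,H,D,E] q_used=0 → run G
t=11: queue=[G,H,D,E] q_used=1 → run G
t=12: queue=[G,H,D,E] q_used=2 → run G
t=13: queue=[G,H,D,E] q_used=3 → run G
t=14: queue=[H,D,E,G] q_used=0 → run H
t=15: queue=[H,D,E,G] q_used=1 → run H
t=16: queue=[H,D,E,G] q_used=2 → run H
t=17: queue=[H,D,E,G] q_used=3 → run H
t=18: queue=[D,E,G,H] q_used=0 → run D
t=19: queue=[D,E,G,H] q_used=1 → run D
t=20: queue=[E,G,H] q_used=0 → run E
t=21: queue=[E,G,H] q_used=1 → run E
t=22: queue=[G,H] q_used=0 → run G
t=23: queue=[G,H] q_used=1 → run G
t=24: queue=[G,H] q_used=2 → run G
t=25: queue=[H] q_used=0 → run H
t=26: queue=[H] q_used=1 → run H
t=27: queue=[H] q_used=2 → run H
t=28: (idle)
t=29: (idle)
t=30: (idle)
t=31: (idle)
t=32: (idle)

running at tick 23 = G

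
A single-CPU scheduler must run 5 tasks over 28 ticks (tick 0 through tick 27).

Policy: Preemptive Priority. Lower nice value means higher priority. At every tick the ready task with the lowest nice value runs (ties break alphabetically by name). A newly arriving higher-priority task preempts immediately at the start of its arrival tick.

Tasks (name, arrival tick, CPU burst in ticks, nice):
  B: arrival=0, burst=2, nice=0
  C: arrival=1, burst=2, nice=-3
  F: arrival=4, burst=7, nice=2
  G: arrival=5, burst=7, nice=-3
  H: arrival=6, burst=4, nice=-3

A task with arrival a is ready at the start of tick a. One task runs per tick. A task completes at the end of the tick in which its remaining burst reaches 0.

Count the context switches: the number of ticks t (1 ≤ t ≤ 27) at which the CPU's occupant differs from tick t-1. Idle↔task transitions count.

t=0: ready={B} → run B
t=1: ready={B,C} → run C
t=2: ready={B,C} → run C
t=3: ready={B} → run B
t=4: ready={F} → run F
t=5: ready={F,G} → run G
t=6: ready={F,G,H} → run G
t=7: ready={F,G,H} → run G
t=8: ready={F,G,H} → run G
t=9: ready={F,G,H} → run G
t=10: ready={F,G,H} → run G
t=11: ready={F,G,H} → run G
t=12: ready={F,H} → run H
t=13: ready={F,H} → run H
t=14: ready={F,H} → run H
t=15: ready={F,H} → run H
t=16: ready={F} → run F
t=17: ready={F} → run F
t=18: ready={F} → run F
t=19: ready={F} → run F
t=20: ready={F} → run F
t=21: ready={F} → run F
t=22: (idle)
t=23: (idle)
t=24: (idle)
t=25: (idle)
t=26: (idle)
t=27: (idle)

context switches = 7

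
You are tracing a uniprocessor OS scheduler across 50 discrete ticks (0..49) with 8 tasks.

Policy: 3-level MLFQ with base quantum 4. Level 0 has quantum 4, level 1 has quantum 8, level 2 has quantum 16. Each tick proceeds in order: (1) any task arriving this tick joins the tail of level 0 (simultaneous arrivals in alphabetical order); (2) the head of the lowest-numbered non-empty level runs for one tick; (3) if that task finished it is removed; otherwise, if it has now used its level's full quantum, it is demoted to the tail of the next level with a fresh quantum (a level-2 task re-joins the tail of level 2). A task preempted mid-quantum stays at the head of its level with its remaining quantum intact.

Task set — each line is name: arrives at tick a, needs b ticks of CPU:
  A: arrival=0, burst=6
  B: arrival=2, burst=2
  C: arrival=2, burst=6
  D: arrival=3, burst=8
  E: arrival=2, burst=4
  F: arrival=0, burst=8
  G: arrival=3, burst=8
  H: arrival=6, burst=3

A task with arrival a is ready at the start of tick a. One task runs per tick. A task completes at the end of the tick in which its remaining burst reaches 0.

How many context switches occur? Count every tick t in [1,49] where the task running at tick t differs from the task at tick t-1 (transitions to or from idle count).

t=0: L0/L1/L2 = AF/-/- → run A
t=1: L0/L1/L2 = AF/-/- → run A
t=2: L0/L1/L2 = AFBCE/-/- → run A
t=3: L0/L1/L2 = AFBCEDG/-/- → run A
t=4: L0/L1/L2 = FBCEDG/A/- → run F
t=5: L0/L1/L2 = FBCEDG/A/- → run F
t=6: L0/L1/L2 = FBCEDGH/A/- → run F
t=7: L0/L1/L2 = FBCEDGH/A/- → run F
t=8: L0/L1/L2 = BCEDGH/AF/- → run B
t=9: L0/L1/L2 = BCEDGH/AF/- → run B
t=10: L0/L1/L2 = CEDGH/AF/- → run C
t=11: L0/L1/L2 = CEDGH/AF/- → run C
t=12: L0/L1/L2 = CEDGH/AF/- → run C
t=13: L0/L1/L2 = CEDGH/AF/- → run C
t=14: L0/L1/L2 = EDGH/AFC/- → run E
t=15: L0/L1/L2 = EDGH/AFC/- → run E
t=16: L0/L1/L2 = EDGH/AFC/- → run E
t=17: L0/L1/L2 = EDGH/AFC/- → run E
t=18: L0/L1/L2 = DGH/AFC/- → run D
t=19: L0/L1/L2 = DGH/AFC/- → run D
t=20: L0/L1/L2 = DGH/AFC/- → run D
t=21: L0/L1/L2 = DGH/AFC/- → run D
t=22: L0/L1/L2 = GH/AFCD/- → run G
t=23: L0/L1/L2 = GH/AFCD/- → run G
t=24: L0/L1/L2 = GH/AFCD/- → run G
t=25: L0/L1/L2 = GH/AFCD/- → run G
t=26: L0/L1/L2 = H/AFCDG/- → run H
t=27: L0/L1/L2 = H/AFCDG/- → run H
t=28: L0/L1/L2 = H/AFCDG/- → run H
t=29: L0/L1/L2 = -/AFCDG/- → run A
t=30: L0/L1/L2 = -/AFCDG/- → run A
t=31: L0/L1/L2 = -/FCDG/- → run F
t=32: L0/L1/L2 = -/FCDG/- → run F
t=33: L0/L1/L2 = -/FCDG/- → run F
t=34: L0/L1/L2 = -/FCDG/- → run F
t=35: L0/L1/L2 = -/CDG/- → run C
t=36: L0/L1/L2 = -/CDG/- → run C
t=37: L0/L1/L2 = -/DG/- → run D
t=38: L0/L1/L2 = -/DG/- → run D
t=39: L0/L1/L2 = -/DG/- → run D
t=40: L0/L1/L2 = -/DG/- → run D
t=41: L0/L1/L2 = -/G/- → run G
t=42: L0/L1/L2 = -/G/- → run G
t=43: L0/L1/L2 = -/G/- → run G
t=44: L0/L1/L2 = -/G/- → run G
t=45: (idle)
t=46: (idle)
t=47: (idle)
t=48: (idle)
t=49: (idle)

context switches = 13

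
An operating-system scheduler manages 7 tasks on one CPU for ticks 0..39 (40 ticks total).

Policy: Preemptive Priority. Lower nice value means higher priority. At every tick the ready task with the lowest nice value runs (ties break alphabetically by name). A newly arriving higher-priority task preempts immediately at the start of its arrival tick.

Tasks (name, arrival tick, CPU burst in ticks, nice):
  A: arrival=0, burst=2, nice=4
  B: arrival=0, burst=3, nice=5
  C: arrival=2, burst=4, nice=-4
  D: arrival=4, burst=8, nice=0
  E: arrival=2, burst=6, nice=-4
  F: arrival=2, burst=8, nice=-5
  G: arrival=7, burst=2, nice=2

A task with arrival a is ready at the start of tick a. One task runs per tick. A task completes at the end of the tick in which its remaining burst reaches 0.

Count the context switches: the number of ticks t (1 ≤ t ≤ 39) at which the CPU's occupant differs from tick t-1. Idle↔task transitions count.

context switches = 7

t=0: ready={A,B} → run A
t=1: ready={A,B} → run A
t=2: ready={B,C,E,F} → run F
t=3: ready={B,C,E,F} → run F
t=4: ready={B,C,D,E,F} → run F
t=5: ready={B,C,D,E,F} → run F
t=6: ready={B,C,D,E,F} → run F
t=7: ready={B,C,D,E,F,G} → run F
t=8: ready={B,C,D,E,F,G} → run F
t=9: ready={B,C,D,E,F,G} → run F
t=10: ready={B,C,D,E,G} → run C
t=11: ready={B,C,D,E,G} → run C
t=12: ready={B,C,D,E,G} → run C
t=13: ready={B,C,D,E,G} → run C
t=14: ready={B,D,E,G} → run E
t=15: ready={B,D,E,G} → run E
t=16: ready={B,D,E,G} → run E
t=17: ready={B,D,E,G} → run E
t=18: ready={B,D,E,G} → run E
t=19: ready={B,D,E,G} → run E
t=20: ready={B,D,G} → run D
t=21: ready={B,D,G} → run D
t=22: ready={B,D,G} → run D
t=23: ready={B,D,G} → run D
t=24: ready={B,D,G} → run D
t=25: ready={B,D,G} → run D
t=26: ready={B,D,G} → run D
t=27: ready={B,D,G} → run D
t=28: ready={B,G} → run G
t=29: ready={B,G} → run G
t=30: ready={B} → run B
t=31: ready={B} → run B
t=32: ready={B} → run B
t=33: (idle)
t=34: (idle)
t=35: (idle)
t=36: (idle)
t=37: (idle)
t=38: (idle)
t=39: (idle)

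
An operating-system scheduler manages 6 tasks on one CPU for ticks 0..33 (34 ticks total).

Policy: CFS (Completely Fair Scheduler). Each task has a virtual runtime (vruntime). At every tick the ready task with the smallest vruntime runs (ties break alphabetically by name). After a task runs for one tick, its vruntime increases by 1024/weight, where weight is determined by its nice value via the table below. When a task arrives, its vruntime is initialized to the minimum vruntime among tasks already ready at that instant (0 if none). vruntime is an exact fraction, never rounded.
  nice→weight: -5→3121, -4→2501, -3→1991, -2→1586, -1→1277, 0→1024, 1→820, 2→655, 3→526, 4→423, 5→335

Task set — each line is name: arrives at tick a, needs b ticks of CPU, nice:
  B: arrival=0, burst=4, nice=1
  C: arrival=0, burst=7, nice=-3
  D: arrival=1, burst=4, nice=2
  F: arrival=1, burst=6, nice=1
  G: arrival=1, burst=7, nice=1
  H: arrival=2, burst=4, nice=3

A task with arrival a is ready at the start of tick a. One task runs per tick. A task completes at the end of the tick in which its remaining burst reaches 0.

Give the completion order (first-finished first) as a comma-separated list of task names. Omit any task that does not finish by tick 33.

t=0: vr[B=0 C=0] → run B
t=1: vr[B=256/205 C=0 D=0 F=0 G=0] → run C
t=2: vr[B=256/205 C=1024/1991 D=0 F=0 G=0 H=0] → run D
t=3: vr[B=256/205 C=1024/1991 D=1024/655 F=0 G=0 H=0] → run F
t=4: vr[B=256/205 C=1024/1991 D=1024/655 F=256/205 G=0 H=0] → run G
t=5: vr[B=256/205 C=1024/1991 D=1024/655 F=256/205 G=256/205 H=0] → run H
t=6: vr[B=256/205 C=1024/1991 D=1024/655 F=256/205 G=256/205 H=512/263] → run C
t=7: vr[B=256/205 C=2048/1991 D=1024/655 F=256/205 G=256/205 H=512/263] → run C
t=8: vr[B=256/205 C=3072/1991 D=1024/655 F=256/205 G=256/205 H=512/263] → run B
t=9: vr[B=512/205 C=3072/1991 D=1024/655 F=256/205 G=256/205 H=512/263] → run F
t=10: vr[B=512/205 C=3072/1991 D=1024/655 F=512/205 G=256/205 H=512/263] → run G
t=11: vr[B=512/205 C=3072/1991 D=1024/655 F=512/205 G=512/205 H=512/263] → run C
t=12: vr[B=512/205 C=4096/1991 D=1024/655 F=512/205 G=512/205 H=512/263] → run D
t=13: vr[B=512/205 C=4096/1991 D=2048/655 F=512/205 G=512/205 H=512/263] → run H
t=14: vr[B=512/205 C=4096/1991 D=2048/655 F=512/205 G=512/205 H=1024/263] → run C
t=15: vr[B=512/205 C=5120/1991 D=2048/655 F=512/205 G=512/205 H=1024/263] → run B
t=16: vr[B=768/205 C=5120/1991 D=2048/655 F=512/205 G=512/205 H=1024/263] → run F
t=17: vr[B=768/205 C=5120/1991 D=2048/655 F=768/205 G=512/205 H=1024/263] → run G
t=18: vr[B=768/205 C=5120/1991 D=2048/655 F=768/205 G=768/205 H=1024/263] → run C
t=19: vr[B=768/205 C=6144/1991 D=2048/655 F=768/205 G=768/205 H=1024/263] → run C
t=20: vr[B=768/205 D=2048/655 F=768/205 G=768/205 H=1024/263] → run D
t=21: vr[B=768/205 D=3072/655 F=768/205 G=768/205 H=1024/263] → run B
t=22: vr[D=3072/655 F=768/205 G=768/205 H=1024/263] → run F
t=23: vr[D=3072/655 F=1024/205 G=768/205 H=1024/263] → run G
t=24: vr[D=3072/655 F=1024/205 G=1024/205 H=1024/263] → run H
t=25: vr[D=3072/655 F=1024/205 G=1024/205 H=1536/263] → run D
t=26: vr[F=1024/205 G=1024/205 H=1536/263] → run F
t=27: vr[F=256/41 G=1024/205 H=1536/263] → run G
t=28: vr[F=256/41 G=256/41 H=1536/263] → run H
t=29: vr[F=256/41 G=256/41] → run F
t=30: vr[G=256/41] → run G
t=31: vr[G=1536/205] → run G
t=32: (idle)
t=33: (idle)

completion order = C, B, D, H, F, G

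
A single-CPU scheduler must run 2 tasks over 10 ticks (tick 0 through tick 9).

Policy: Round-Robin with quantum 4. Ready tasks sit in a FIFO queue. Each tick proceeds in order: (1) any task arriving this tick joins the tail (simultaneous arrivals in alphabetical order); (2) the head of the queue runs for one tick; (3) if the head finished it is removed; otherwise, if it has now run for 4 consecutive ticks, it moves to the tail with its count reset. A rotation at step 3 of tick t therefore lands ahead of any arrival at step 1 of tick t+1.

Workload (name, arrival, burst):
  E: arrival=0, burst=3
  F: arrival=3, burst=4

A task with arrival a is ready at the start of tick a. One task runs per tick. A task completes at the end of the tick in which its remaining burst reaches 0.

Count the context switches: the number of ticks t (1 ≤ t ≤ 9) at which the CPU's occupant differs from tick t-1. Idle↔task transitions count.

t=0: queue=[E] q_used=0 → run E
t=1: queue=[E] q_used=1 → run E
t=2: queue=[E] q_used=2 → run E
t=3: queue=[F] q_used=0 → run F
t=4: queue=[F] q_used=1 → run F
t=5: queue=[F] q_used=2 → run F
t=6: queue=[F] q_used=3 → run F
t=7: (idle)
t=8: (idle)
t=9: (idle)

context switches = 2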